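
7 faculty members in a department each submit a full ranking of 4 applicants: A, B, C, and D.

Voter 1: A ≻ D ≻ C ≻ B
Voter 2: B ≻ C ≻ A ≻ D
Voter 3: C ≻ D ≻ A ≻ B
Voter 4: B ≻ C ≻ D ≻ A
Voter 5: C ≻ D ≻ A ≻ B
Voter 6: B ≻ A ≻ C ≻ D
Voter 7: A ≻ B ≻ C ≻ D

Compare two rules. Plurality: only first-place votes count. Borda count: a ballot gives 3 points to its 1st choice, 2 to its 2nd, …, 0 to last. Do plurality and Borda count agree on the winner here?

No

Plurality first-place counts: A 2, B 3, C 2, D 0 → B.
Borda totals: A 11, B 11, C 13, D 7 → C.
The two rules disagree: plurality picks B, Borda picks C.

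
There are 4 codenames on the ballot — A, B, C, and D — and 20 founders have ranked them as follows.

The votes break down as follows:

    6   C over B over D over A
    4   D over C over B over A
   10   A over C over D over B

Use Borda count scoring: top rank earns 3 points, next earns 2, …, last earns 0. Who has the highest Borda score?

Borda scores:
  A: 6·0 + 4·0 + 10·3 = 30
  B: 6·2 + 4·1 + 10·0 = 16
  C: 6·3 + 4·2 + 10·2 = 46
  D: 6·1 + 4·3 + 10·1 = 28
C has the highest total.

C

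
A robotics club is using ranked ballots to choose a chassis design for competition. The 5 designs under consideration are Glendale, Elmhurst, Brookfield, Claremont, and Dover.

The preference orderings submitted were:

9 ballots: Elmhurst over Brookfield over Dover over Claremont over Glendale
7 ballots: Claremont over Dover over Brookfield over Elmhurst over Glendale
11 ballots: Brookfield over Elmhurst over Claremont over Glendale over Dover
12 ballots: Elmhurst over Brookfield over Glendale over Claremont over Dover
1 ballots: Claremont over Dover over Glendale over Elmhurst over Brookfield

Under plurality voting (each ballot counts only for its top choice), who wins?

First-place vote totals:
  Glendale: 0
  Elmhurst: 21
  Brookfield: 11
  Claremont: 8
  Dover: 0
Elmhurst has the most first-place votes.

Elmhurst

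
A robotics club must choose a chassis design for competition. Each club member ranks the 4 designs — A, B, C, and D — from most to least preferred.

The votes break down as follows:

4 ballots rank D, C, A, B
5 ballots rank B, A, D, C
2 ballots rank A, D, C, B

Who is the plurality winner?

First-place vote totals:
  A: 2
  B: 5
  C: 0
  D: 4
B has the most first-place votes.

B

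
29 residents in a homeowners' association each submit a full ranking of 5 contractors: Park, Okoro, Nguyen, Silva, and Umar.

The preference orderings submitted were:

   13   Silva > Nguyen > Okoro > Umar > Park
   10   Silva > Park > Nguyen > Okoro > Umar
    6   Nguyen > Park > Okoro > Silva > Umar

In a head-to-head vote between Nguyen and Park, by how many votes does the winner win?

Ballots ranking Nguyen above Park: 13+6 = 19.
Ballots ranking Park above Nguyen: 10.
Nguyen wins 19–10, a margin of 9.

9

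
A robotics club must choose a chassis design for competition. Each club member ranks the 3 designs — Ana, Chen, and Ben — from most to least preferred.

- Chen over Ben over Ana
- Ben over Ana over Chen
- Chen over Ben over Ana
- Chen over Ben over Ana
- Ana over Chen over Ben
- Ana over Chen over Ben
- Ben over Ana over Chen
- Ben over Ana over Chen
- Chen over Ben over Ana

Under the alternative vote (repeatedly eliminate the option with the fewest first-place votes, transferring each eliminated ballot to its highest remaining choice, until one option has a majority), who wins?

Round 1: Chen 4, Ben 3, Ana 2. Ana has the fewest and is eliminated.
Round 2: Chen 6, Ben 3. Chen has a majority.

Chen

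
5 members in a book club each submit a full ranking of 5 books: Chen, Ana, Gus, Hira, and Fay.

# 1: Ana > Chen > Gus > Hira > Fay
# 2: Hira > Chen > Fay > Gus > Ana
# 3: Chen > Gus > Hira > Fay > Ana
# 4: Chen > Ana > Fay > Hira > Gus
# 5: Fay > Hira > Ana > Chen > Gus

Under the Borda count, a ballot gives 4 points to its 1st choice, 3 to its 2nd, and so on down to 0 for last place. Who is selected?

Chen

Borda scores:
  Chen: 3 + 3 + 4 + 4 + 1 = 15
  Ana: 4 + 0 + 0 + 3 + 2 = 9
  Gus: 2 + 1 + 3 + 0 + 0 = 6
  Hira: 1 + 4 + 2 + 1 + 3 = 11
  Fay: 0 + 2 + 1 + 2 + 4 = 9
Chen has the highest total.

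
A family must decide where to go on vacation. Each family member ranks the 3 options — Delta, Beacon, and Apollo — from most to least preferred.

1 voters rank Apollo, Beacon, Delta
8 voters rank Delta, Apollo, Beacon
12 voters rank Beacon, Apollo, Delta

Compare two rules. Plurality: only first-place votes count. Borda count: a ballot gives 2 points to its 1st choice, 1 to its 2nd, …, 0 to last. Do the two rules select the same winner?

Plurality first-place counts: Delta 8, Beacon 12, Apollo 1 → Beacon.
Borda totals: Delta 16, Beacon 25, Apollo 22 → Beacon.
The two rules agree on Beacon.

Yes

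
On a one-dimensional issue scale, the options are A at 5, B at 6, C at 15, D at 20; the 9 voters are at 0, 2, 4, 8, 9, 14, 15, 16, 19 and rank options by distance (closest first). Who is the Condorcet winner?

B

With single-peaked preferences on a line, the Condorcet winner is the candidate closest to the median voter.
The median voter (position 9) is closest to B at 6.
Check: B vs D — voters closer to B: 5 of 9.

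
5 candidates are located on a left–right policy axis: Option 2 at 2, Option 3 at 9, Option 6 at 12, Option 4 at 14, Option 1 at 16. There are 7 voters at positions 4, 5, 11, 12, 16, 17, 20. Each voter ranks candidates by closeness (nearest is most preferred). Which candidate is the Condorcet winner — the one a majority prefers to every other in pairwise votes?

Option 6

With single-peaked preferences on a line, the Condorcet winner is the candidate closest to the median voter.
The median voter (position 12) is closest to Option 6 at 12.
Check: Option 6 vs Option 1 — voters closer to Option 6: 4 of 7.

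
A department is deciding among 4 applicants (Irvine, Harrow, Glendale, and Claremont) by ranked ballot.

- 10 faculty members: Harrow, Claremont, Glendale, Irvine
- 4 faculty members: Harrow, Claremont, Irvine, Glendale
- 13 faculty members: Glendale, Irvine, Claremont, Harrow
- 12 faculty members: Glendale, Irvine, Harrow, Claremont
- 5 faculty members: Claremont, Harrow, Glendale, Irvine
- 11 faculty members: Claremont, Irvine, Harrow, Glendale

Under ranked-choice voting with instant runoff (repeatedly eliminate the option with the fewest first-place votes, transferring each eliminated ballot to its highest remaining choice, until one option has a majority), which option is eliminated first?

Irvine

Round 1: Glendale 25, Claremont 16, Harrow 14, Irvine 0. Irvine has the fewest and is eliminated.
Round 2: Glendale 25, Claremont 16, Harrow 14. Harrow has the fewest and is eliminated.
Round 3: Claremont 30, Glendale 25. Claremont has a majority.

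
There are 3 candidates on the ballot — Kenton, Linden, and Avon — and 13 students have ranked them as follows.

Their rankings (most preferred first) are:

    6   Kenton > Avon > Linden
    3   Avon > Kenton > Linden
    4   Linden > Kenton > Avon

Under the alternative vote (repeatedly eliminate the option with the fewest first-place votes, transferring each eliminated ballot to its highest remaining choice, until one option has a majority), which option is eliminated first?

Round 1: Kenton 6, Linden 4, Avon 3. Avon has the fewest and is eliminated.
Round 2: Kenton 9, Linden 4. Kenton has a majority.

Avon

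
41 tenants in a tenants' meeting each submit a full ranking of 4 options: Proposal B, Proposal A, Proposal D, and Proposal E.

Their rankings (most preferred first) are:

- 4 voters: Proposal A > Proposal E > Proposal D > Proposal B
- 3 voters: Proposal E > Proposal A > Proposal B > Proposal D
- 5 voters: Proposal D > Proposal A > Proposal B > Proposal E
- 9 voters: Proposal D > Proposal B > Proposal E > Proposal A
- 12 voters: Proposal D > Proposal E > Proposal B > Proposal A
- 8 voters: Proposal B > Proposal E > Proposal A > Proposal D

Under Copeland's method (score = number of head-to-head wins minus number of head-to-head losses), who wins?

Proposal D

Pairwise results:
  Proposal B vs Proposal A: Proposal B wins 29–12.
  Proposal B vs Proposal D: Proposal D wins 30–11.
  Proposal B vs Proposal E: Proposal B wins 22–19.
  Proposal A vs Proposal D: Proposal D wins 26–15.
  Proposal A vs Proposal E: Proposal E wins 32–9.
  Proposal D vs Proposal E: Proposal D wins 26–15.
Copeland scores (wins − losses):
  Proposal B: 2 − 1 = 1
  Proposal A: 0 − 3 = -3
  Proposal D: 3 − 0 = 3
  Proposal E: 1 − 2 = -1
Proposal D has the best Copeland score.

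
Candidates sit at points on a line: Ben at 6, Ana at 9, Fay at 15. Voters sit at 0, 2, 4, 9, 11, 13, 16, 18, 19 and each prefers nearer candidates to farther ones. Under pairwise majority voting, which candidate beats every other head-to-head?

Ana

With single-peaked preferences on a line, the Condorcet winner is the candidate closest to the median voter.
The median voter (position 11) is closest to Ana at 9.
Check: Ana vs Fay — voters closer to Ana: 5 of 9.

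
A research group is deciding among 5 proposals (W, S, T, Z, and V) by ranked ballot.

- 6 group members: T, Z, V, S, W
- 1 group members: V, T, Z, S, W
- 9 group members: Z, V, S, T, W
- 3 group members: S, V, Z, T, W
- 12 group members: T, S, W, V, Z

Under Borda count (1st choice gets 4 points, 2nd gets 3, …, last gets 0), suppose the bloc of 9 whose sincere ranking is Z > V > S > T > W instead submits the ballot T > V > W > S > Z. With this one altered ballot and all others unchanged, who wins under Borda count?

Borda totals with the altered ballot: W 42, S 64, T 114, Z 26, V 64.
The winner is unchanged: still T.

T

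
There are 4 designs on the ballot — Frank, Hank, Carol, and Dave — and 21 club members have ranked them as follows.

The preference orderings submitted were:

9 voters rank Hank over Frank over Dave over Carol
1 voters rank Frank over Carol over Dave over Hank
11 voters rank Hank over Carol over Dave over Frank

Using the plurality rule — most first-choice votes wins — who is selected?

Hank

First-place vote totals:
  Frank: 1
  Hank: 20
  Carol: 0
  Dave: 0
Hank has the most first-place votes.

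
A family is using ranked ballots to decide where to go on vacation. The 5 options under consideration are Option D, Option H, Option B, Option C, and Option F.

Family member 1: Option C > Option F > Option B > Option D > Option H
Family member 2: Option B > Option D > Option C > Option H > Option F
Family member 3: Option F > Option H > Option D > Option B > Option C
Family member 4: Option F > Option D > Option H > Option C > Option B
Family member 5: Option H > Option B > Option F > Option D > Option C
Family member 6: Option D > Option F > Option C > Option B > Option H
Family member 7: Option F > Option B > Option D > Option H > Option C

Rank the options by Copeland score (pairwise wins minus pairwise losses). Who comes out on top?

Option F

Pairwise results:
  Option D vs Option H: Option D wins 5–2.
  Option D vs Option B: Option B wins 4–3.
  Option D vs Option C: Option D wins 6–1.
  Option D vs Option F: Option F wins 5–2.
  Option H vs Option B: Option B wins 4–3.
  Option H vs Option C: Option H wins 4–3.
  Option H vs Option F: Option F wins 5–2.
  Option B vs Option C: Option B wins 4–3.
  Option B vs Option F: Option F wins 5–2.
  Option C vs Option F: Option F wins 5–2.
Copeland scores (wins − losses):
  Option D: 2 − 2 = 0
  Option H: 1 − 3 = -2
  Option B: 3 − 1 = 2
  Option C: 0 − 4 = -4
  Option F: 4 − 0 = 4
Option F has the best Copeland score.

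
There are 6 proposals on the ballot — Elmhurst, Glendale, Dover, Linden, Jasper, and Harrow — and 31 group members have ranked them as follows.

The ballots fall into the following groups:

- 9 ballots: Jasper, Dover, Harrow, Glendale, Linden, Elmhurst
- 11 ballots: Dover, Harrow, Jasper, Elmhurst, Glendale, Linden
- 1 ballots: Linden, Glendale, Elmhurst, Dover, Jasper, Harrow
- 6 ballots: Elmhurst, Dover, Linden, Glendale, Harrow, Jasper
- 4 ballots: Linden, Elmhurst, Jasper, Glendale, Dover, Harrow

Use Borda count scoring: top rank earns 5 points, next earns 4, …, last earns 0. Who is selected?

Dover

Borda scores:
  Elmhurst: 9·0 + 11·2 + 3 + 6·5 + 4·4 = 71
  Glendale: 9·2 + 11·1 + 4 + 6·2 + 4·2 = 53
  Dover: 9·4 + 11·5 + 2 + 6·4 + 4·1 = 121
  Linden: 9·1 + 11·0 + 5 + 6·3 + 4·5 = 52
  Jasper: 9·5 + 11·3 + 1 + 6·0 + 4·3 = 91
  Harrow: 9·3 + 11·4 + 0 + 6·1 + 4·0 = 77
Dover has the highest total.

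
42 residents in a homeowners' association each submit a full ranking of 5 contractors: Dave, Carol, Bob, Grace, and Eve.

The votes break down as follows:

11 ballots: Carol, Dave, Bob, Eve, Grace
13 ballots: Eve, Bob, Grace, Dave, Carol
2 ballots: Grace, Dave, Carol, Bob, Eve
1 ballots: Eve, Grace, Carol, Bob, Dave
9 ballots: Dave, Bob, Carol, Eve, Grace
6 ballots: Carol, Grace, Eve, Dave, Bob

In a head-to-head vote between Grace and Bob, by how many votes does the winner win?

24

Ballots ranking Grace above Bob: 2+1+6 = 9.
Ballots ranking Bob above Grace: 11+13+9 = 33.
Bob wins 33–9, a margin of 24.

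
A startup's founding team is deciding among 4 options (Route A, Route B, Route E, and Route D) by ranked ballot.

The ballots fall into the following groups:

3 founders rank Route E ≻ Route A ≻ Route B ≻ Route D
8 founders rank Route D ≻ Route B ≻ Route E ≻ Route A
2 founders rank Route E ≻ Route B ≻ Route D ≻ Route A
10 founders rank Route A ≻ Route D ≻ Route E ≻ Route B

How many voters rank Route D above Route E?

Ballots ranking Route D above Route E: 8+10 = 18.
Ballots ranking Route E above Route D: 3+2 = 5.
So 18 of 23 voters prefer Route D to Route E.

18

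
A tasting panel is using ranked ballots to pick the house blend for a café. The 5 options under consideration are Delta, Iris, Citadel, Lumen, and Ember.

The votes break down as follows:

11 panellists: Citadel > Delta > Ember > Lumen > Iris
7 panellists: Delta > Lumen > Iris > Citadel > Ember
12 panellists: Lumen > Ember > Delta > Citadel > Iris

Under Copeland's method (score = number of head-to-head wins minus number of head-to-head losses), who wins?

Delta

Pairwise results:
  Delta vs Iris: Delta wins 30–0.
  Delta vs Citadel: Delta wins 19–11.
  Delta vs Lumen: Delta wins 18–12.
  Delta vs Ember: Delta wins 18–12.
  Iris vs Citadel: Citadel wins 23–7.
  Iris vs Lumen: Lumen wins 30–0.
  Iris vs Ember: Ember wins 23–7.
  Citadel vs Lumen: Lumen wins 19–11.
  Citadel vs Ember: Citadel wins 18–12.
  Lumen vs Ember: Lumen wins 19–11.
Copeland scores (wins − losses):
  Delta: 4 − 0 = 4
  Iris: 0 − 4 = -4
  Citadel: 2 − 2 = 0
  Lumen: 3 − 1 = 2
  Ember: 1 − 3 = -2
Delta has the best Copeland score.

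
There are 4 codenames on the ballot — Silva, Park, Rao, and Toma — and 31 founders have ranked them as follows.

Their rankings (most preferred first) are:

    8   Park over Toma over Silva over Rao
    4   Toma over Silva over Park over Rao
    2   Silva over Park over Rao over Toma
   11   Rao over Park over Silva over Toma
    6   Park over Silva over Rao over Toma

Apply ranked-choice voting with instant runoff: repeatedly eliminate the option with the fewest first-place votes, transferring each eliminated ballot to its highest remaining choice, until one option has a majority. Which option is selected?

Round 1: Park 14, Rao 11, Toma 4, Silva 2. Silva has the fewest and is eliminated.
Round 2: Park 16, Rao 11, Toma 4. Park has a majority.

Park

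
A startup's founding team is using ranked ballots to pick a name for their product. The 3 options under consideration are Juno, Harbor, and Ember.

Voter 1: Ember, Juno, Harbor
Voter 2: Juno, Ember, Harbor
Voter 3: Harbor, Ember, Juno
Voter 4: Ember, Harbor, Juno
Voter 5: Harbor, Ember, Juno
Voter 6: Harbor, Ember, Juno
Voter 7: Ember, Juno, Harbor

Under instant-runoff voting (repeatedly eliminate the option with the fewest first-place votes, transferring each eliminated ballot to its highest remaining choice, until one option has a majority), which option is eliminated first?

Round 1: Harbor 3, Ember 3, Juno 1. Juno has the fewest and is eliminated.
Round 2: Ember 4, Harbor 3. Ember has a majority.

Juno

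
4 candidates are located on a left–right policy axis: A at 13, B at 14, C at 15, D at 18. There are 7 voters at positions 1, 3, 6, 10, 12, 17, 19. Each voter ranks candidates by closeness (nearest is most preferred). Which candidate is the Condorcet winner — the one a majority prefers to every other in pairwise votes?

A

With single-peaked preferences on a line, the Condorcet winner is the candidate closest to the median voter.
The median voter (position 10) is closest to A at 13.
Check: A vs C — voters closer to A: 5 of 7.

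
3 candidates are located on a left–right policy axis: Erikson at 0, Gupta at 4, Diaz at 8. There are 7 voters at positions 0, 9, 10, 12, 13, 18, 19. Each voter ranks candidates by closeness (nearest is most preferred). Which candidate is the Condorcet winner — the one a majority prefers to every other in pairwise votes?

With single-peaked preferences on a line, the Condorcet winner is the candidate closest to the median voter.
The median voter (position 12) is closest to Diaz at 8.
Check: Diaz vs Erikson — voters closer to Diaz: 6 of 7.

Diaz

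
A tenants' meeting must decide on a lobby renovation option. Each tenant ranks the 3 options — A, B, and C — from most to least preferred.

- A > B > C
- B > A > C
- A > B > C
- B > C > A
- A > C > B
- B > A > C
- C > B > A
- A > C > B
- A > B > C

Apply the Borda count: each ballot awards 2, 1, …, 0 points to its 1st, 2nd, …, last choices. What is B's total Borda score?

10

Borda scores:
  A: 2 + 1 + 2 + 0 + 2 + 1 + 0 + 2 + 2 = 12
  B: 1 + 2 + 1 + 2 + 0 + 2 + 1 + 0 + 1 = 10
  C: 0 + 0 + 0 + 1 + 1 + 0 + 2 + 1 + 0 = 5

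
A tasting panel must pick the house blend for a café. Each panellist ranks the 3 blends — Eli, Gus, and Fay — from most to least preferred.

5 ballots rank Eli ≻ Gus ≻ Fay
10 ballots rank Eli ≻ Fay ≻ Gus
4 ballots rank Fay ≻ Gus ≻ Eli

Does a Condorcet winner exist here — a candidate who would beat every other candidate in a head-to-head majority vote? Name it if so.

Head-to-head results (19 voters total):
Eli vs Gus: Eli wins 15–4.
Eli vs Fay: Eli wins 15–4.
Gus vs Fay: Fay wins 14–5.
Eli beats each rival — Gus (15–4), Fay (15–4) — so Eli is the Condorcet winner.

Eli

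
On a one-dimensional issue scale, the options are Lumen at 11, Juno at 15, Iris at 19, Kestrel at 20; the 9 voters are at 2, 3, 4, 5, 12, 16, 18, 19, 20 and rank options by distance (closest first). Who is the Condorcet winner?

With single-peaked preferences on a line, the Condorcet winner is the candidate closest to the median voter.
The median voter (position 12) is closest to Lumen at 11.
Check: Lumen vs Juno — voters closer to Lumen: 5 of 9.

Lumen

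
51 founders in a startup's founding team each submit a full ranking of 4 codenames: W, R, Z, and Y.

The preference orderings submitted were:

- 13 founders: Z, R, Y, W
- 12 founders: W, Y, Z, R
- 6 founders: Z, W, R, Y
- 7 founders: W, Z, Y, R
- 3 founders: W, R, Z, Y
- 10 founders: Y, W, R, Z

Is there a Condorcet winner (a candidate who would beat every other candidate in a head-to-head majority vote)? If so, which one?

Head-to-head results (51 voters total):
W vs R: W wins 38–13.
W vs Z: W wins 32–19.
W vs Y: W wins 28–23.
R vs Z: Z wins 38–13.
R vs Y: Y wins 29–22.
Z vs Y: Z wins 29–22.
W beats each rival — R (38–13), Z (32–19), Y (28–23) — so W is the Condorcet winner.

W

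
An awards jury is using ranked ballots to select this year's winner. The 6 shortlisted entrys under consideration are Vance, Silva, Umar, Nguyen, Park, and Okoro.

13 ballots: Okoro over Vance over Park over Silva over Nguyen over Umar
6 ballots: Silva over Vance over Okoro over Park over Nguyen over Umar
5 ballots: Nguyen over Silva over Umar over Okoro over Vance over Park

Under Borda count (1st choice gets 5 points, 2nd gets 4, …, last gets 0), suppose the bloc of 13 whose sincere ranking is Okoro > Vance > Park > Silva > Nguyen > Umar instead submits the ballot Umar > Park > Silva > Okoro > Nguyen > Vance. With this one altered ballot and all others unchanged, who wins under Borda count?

Borda totals with the altered ballot: Vance 29, Silva 89, Umar 80, Nguyen 44, Park 64, Okoro 54.
The switch changes the winner from Okoro to Silva.

Silva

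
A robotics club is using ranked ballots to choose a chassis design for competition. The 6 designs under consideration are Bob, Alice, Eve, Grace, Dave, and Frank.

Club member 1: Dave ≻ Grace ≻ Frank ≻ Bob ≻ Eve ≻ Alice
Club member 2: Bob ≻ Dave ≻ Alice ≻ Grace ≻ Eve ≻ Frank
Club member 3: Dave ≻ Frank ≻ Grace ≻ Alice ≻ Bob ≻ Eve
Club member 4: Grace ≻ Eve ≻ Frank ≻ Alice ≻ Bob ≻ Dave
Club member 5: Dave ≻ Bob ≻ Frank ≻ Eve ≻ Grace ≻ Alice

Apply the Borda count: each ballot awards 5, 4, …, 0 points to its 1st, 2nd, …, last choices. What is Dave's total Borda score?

Borda scores:
  Bob: 2 + 5 + 1 + 1 + 4 = 13
  Alice: 0 + 3 + 2 + 2 + 0 = 7
  Eve: 1 + 1 + 0 + 4 + 2 = 8
  Grace: 4 + 2 + 3 + 5 + 1 = 15
  Dave: 5 + 4 + 5 + 0 + 5 = 19
  Frank: 3 + 0 + 4 + 3 + 3 = 13

19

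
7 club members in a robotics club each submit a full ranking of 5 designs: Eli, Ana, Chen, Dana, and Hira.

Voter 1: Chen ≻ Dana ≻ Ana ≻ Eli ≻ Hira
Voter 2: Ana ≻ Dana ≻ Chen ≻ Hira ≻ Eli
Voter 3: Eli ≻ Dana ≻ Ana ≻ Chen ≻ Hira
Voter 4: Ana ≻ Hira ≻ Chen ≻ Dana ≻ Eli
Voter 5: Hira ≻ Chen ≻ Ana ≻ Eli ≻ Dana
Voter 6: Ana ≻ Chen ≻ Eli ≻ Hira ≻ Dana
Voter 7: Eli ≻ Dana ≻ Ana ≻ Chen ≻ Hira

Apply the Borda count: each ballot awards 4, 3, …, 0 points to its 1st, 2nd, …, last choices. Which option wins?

Borda scores:
  Eli: 1 + 0 + 4 + 0 + 1 + 2 + 4 = 12
  Ana: 2 + 4 + 2 + 4 + 2 + 4 + 2 = 20
  Chen: 4 + 2 + 1 + 2 + 3 + 3 + 1 = 16
  Dana: 3 + 3 + 3 + 1 + 0 + 0 + 3 = 13
  Hira: 0 + 1 + 0 + 3 + 4 + 1 + 0 = 9
Ana has the highest total.

Ana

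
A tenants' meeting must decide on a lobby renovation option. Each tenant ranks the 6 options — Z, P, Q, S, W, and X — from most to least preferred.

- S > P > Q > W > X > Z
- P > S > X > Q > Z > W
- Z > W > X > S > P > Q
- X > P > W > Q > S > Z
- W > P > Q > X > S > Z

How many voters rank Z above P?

1

Ballots ranking Z above P: 1.
Ballots ranking P above Z: 4.
So 1 of 5 voters prefer Z to P.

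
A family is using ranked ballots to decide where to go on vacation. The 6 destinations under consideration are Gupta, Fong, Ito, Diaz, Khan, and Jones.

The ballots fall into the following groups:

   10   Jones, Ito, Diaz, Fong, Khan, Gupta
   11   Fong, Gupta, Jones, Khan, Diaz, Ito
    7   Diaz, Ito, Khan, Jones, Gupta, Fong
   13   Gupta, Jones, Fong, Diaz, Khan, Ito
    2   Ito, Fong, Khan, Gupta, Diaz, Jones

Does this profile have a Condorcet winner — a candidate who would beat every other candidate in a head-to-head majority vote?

Head-to-head results (43 voters total):
Gupta vs Fong: Fong wins 23–20.
Gupta vs Ito: Gupta wins 24–19.
Gupta vs Diaz: Gupta wins 26–17.
Gupta vs Khan: Gupta wins 24–19.
Gupta vs Jones: Gupta wins 26–17.
Fong vs Ito: Fong wins 24–19.
Fong vs Diaz: Fong wins 26–17.
Fong vs Khan: Fong wins 36–7.
Fong vs Jones: Jones wins 30–13.
Ito vs Diaz: Diaz wins 31–12.
Ito vs Khan: Khan wins 24–19.
Ito vs Jones: Jones wins 34–9.
Diaz vs Khan: Diaz wins 30–13.
Diaz vs Jones: Jones wins 34–9.
Khan vs Jones: Jones wins 34–9.
No candidate beats all others: Gupta beats Jones beats Fong beats Gupta, a majority cycle.

No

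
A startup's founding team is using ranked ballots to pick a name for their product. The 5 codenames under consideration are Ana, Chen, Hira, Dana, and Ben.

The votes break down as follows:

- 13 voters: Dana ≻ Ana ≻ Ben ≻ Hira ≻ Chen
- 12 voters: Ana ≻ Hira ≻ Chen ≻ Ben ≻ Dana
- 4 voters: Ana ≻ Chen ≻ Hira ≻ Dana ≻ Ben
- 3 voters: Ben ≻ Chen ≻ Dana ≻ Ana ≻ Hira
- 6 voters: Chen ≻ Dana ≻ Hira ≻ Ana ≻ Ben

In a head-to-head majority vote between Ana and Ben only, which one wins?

Ana

Ballots ranking Ana above Ben: 13+12+4+6 = 35.
Ballots ranking Ben above Ana: 3.
Ana wins the head-to-head, 35–3.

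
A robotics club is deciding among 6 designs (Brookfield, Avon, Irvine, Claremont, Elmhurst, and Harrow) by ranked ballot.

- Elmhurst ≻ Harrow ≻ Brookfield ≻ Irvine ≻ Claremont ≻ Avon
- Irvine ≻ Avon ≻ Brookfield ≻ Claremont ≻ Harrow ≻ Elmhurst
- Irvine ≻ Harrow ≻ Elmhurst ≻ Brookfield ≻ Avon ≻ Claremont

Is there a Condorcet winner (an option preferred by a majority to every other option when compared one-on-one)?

Head-to-head results (3 voters total):
Brookfield vs Avon: Brookfield wins 2–1.
Brookfield vs Irvine: Irvine wins 2–1.
Brookfield vs Claremont: Brookfield wins 3–0.
Brookfield vs Elmhurst: Elmhurst wins 2–1.
Brookfield vs Harrow: Harrow wins 2–1.
Avon vs Irvine: Irvine wins 3–0.
Avon vs Claremont: Avon wins 2–1.
Avon vs Elmhurst: Elmhurst wins 2–1.
Avon vs Harrow: Harrow wins 2–1.
Irvine vs Claremont: Irvine wins 3–0.
Irvine vs Elmhurst: Irvine wins 2–1.
Irvine vs Harrow: Irvine wins 2–1.
Claremont vs Elmhurst: Elmhurst wins 2–1.
Claremont vs Harrow: Harrow wins 2–1.
Elmhurst vs Harrow: Harrow wins 2–1.
Irvine beats each rival — Brookfield (2–1), Avon (3–0), Claremont (3–0), Elmhurst (2–1), Harrow (2–1) — so Irvine is the Condorcet winner.

Yes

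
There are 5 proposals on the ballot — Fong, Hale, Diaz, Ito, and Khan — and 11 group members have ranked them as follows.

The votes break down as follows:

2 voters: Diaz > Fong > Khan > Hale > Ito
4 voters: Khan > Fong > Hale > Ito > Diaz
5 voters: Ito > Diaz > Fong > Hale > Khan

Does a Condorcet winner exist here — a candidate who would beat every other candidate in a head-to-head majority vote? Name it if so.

There is no Condorcet winner

Head-to-head results (11 voters total):
Fong vs Hale: Fong wins 11–0.
Fong vs Diaz: Diaz wins 7–4.
Fong vs Ito: Fong wins 6–5.
Fong vs Khan: Fong wins 7–4.
Hale vs Diaz: Diaz wins 7–4.
Hale vs Ito: Hale wins 6–5.
Hale vs Khan: Khan wins 6–5.
Diaz vs Ito: Ito wins 9–2.
Diaz vs Khan: Diaz wins 7–4.
Ito vs Khan: Khan wins 6–5.
No candidate beats all others: Fong beats Ito beats Diaz beats Fong, a majority cycle.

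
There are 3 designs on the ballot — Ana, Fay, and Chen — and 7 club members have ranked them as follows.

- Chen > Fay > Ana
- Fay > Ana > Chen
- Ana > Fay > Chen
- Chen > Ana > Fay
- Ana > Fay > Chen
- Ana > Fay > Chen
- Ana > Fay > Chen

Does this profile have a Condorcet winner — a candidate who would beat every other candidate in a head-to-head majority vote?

Yes

Head-to-head results (7 voters total):
Ana vs Fay: Ana wins 5–2.
Ana vs Chen: Ana wins 5–2.
Fay vs Chen: Fay wins 5–2.
Ana beats each rival — Fay (5–2), Chen (5–2) — so Ana is the Condorcet winner.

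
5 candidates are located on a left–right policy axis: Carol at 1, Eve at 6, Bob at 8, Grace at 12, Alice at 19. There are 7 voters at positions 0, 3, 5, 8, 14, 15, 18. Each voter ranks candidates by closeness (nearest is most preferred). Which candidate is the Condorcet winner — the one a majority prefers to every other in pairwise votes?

Bob

With single-peaked preferences on a line, the Condorcet winner is the candidate closest to the median voter.
The median voter (position 8) is closest to Bob at 8.
Check: Bob vs Eve — voters closer to Bob: 4 of 7.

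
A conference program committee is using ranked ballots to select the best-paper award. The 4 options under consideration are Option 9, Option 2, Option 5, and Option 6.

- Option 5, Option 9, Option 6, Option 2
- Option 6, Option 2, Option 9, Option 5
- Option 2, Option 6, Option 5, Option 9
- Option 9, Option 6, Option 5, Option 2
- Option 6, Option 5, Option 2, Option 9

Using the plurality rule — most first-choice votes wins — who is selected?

Option 6

First-place vote totals:
  Option 9: 1
  Option 2: 1
  Option 5: 1
  Option 6: 2
Option 6 has the most first-place votes.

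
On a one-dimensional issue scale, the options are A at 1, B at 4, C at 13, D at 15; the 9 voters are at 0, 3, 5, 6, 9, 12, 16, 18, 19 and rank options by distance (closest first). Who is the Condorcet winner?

With single-peaked preferences on a line, the Condorcet winner is the candidate closest to the median voter.
The median voter (position 9) is closest to C at 13.
Check: C vs A — voters closer to C: 5 of 9.

C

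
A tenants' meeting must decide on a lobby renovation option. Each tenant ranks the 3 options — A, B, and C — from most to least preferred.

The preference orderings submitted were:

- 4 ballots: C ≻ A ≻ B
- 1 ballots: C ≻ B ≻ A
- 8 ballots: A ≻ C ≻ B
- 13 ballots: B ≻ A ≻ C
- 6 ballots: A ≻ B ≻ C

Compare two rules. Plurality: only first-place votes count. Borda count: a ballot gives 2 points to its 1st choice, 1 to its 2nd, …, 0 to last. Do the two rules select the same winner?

Yes

Plurality first-place counts: A 14, B 13, C 5 → A.
Borda totals: A 45, B 33, C 18 → A.
The two rules agree on A.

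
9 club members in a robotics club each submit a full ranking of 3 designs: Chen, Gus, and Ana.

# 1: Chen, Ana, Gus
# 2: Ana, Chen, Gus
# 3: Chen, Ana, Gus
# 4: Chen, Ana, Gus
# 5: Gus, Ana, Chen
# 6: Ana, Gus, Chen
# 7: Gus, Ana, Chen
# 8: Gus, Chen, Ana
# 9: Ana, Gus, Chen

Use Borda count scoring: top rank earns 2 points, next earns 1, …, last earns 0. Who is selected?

Ana

Borda scores:
  Chen: 2 + 1 + 2 + 2 + 0 + 0 + 0 + 1 + 0 = 8
  Gus: 0 + 0 + 0 + 0 + 2 + 1 + 2 + 2 + 1 = 8
  Ana: 1 + 2 + 1 + 1 + 1 + 2 + 1 + 0 + 2 = 11
Ana has the highest total.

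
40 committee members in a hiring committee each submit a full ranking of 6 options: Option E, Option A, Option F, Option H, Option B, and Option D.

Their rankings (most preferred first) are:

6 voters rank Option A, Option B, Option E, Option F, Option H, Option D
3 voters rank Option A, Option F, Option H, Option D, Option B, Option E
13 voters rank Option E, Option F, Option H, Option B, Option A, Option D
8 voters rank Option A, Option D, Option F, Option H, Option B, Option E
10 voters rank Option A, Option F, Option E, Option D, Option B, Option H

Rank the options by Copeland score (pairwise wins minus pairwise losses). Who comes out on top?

Option A

Pairwise results:
  Option E vs Option A: Option A wins 27–13.
  Option E vs Option F: Option F wins 21–19.
  Option E vs Option H: Option E wins 29–11.
  Option E vs Option B: Option E wins 23–17.
  Option E vs Option D: Option E wins 29–11.
  Option A vs Option F: Option A wins 27–13.
  Option A vs Option H: Option A wins 27–13.
  Option A vs Option B: Option A wins 27–13.
  Option A vs Option D: Option A wins 40–0.
  Option F vs Option H: Option F wins 40–0.
  Option F vs Option B: Option F wins 34–6.
  Option F vs Option D: Option F wins 32–8.
  Option H vs Option B: Option H wins 24–16.
  Option H vs Option D: Option H wins 22–18.
  Option B vs Option D: Option D wins 21–19.
Copeland scores (wins − losses):
  Option E: 3 − 2 = 1
  Option A: 5 − 0 = 5
  Option F: 4 − 1 = 3
  Option H: 2 − 3 = -1
  Option B: 0 − 5 = -5
  Option D: 1 − 4 = -3
Option A has the best Copeland score.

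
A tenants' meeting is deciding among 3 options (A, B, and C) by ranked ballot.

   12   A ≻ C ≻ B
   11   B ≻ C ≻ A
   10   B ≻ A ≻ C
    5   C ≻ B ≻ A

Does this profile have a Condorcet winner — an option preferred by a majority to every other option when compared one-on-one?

Head-to-head results (38 voters total):
A vs B: B wins 26–12.
A vs C: A wins 22–16.
B vs C: B wins 21–17.
B beats each rival — A (26–12), C (21–17) — so B is the Condorcet winner.

Yes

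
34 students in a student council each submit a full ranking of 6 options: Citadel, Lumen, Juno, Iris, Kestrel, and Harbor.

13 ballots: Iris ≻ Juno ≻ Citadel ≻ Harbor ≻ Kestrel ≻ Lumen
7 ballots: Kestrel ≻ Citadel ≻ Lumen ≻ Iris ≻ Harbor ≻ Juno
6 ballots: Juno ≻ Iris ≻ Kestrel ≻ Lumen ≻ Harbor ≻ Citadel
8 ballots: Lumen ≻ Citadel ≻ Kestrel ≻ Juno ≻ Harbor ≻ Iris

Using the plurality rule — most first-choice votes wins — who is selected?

First-place vote totals:
  Citadel: 0
  Lumen: 8
  Juno: 6
  Iris: 13
  Kestrel: 7
  Harbor: 0
Iris has the most first-place votes.

Iris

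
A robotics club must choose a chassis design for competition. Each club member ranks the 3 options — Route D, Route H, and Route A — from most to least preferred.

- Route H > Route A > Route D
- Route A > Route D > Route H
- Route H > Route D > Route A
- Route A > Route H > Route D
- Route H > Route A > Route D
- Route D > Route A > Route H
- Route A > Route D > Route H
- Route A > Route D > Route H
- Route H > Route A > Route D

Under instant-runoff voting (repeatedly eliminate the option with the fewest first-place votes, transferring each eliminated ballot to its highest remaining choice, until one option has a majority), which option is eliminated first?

Round 1: Route H 4, Route A 4, Route D 1. Route D has the fewest and is eliminated.
Round 2: Route A 5, Route H 4. Route A has a majority.

Route D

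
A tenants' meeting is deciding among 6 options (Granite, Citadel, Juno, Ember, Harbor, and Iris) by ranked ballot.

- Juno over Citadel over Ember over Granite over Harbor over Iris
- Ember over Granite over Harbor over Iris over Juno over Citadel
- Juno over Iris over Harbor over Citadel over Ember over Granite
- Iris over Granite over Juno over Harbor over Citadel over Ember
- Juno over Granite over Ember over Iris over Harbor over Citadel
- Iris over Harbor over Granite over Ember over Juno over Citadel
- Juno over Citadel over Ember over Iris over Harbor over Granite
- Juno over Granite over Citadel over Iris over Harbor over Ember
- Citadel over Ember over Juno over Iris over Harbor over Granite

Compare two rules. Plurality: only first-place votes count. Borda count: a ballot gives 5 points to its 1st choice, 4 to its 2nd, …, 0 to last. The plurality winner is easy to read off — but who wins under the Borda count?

Plurality first-place counts: Granite 0, Citadel 1, Juno 5, Ember 1, Harbor 0, Iris 2 → Juno.
Borda totals: Granite 21, Citadel 19, Juno 33, Ember 21, Harbor 17, Iris 24 → Juno.

Juno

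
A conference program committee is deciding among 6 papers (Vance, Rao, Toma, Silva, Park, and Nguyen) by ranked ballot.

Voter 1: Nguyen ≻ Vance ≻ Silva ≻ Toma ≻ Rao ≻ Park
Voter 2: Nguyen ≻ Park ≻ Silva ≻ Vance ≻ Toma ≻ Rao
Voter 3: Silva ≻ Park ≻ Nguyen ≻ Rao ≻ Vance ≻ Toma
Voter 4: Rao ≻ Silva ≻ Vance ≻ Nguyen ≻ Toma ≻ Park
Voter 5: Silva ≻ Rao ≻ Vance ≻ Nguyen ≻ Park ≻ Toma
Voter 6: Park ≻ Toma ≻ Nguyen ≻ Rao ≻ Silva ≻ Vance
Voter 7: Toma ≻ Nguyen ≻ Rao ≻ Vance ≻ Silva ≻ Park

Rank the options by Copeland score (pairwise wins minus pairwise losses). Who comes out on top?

Pairwise results:
  Vance vs Rao: Rao wins 5–2.
  Vance vs Toma: Vance wins 5–2.
  Vance vs Silva: Silva wins 5–2.
  Vance vs Park: Vance wins 4–3.
  Vance vs Nguyen: Nguyen wins 5–2.
  Rao vs Toma: Toma wins 4–3.
  Rao vs Silva: Silva wins 4–3.
  Rao vs Park: Rao wins 4–3.
  Rao vs Nguyen: Nguyen wins 5–2.
  Toma vs Silva: Silva wins 5–2.
  Toma vs Park: Park wins 4–3.
  Toma vs Nguyen: Nguyen wins 5–2.
  Silva vs Park: Silva wins 5–2.
  Silva vs Nguyen: Nguyen wins 4–3.
  Park vs Nguyen: Nguyen wins 5–2.
Copeland scores (wins − losses):
  Vance: 2 − 3 = -1
  Rao: 2 − 3 = -1
  Toma: 1 − 4 = -3
  Silva: 4 − 1 = 3
  Park: 1 − 4 = -3
  Nguyen: 5 − 0 = 5
Nguyen has the best Copeland score.

Nguyen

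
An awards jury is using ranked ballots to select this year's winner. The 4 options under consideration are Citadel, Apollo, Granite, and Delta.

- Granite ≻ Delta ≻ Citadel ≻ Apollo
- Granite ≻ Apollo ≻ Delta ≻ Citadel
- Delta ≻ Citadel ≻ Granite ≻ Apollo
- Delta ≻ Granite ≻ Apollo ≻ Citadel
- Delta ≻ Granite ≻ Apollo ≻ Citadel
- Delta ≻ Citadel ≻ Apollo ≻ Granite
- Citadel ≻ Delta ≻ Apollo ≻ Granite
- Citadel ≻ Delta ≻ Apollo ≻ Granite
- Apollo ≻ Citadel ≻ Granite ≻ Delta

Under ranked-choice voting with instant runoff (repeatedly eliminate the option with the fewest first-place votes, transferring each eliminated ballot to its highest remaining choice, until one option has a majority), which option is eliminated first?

Apollo

Round 1: Delta 4, Citadel 2, Granite 2, Apollo 1. Apollo has the fewest and is eliminated.
Round 2: Delta 4, Citadel 3, Granite 2. Granite has the fewest and is eliminated.
Round 3: Delta 6, Citadel 3. Delta has a majority.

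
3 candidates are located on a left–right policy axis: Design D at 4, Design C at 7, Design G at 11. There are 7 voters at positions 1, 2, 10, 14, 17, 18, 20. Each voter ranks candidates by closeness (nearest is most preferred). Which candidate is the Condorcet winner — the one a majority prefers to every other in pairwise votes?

With single-peaked preferences on a line, the Condorcet winner is the candidate closest to the median voter.
The median voter (position 14) is closest to Design G at 11.
Check: Design G vs Design D — voters closer to Design G: 5 of 7.

Design G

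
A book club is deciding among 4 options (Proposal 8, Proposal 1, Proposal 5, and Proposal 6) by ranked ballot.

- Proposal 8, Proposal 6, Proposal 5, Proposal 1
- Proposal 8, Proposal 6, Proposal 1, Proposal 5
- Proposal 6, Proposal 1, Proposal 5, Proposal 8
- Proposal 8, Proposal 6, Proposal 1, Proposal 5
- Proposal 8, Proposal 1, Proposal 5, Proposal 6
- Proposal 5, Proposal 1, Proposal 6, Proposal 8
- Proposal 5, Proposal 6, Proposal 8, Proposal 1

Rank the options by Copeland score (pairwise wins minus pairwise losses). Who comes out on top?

Pairwise results:
  Proposal 8 vs Proposal 1: Proposal 8 wins 5–2.
  Proposal 8 vs Proposal 5: Proposal 8 wins 4–3.
  Proposal 8 vs Proposal 6: Proposal 8 wins 4–3.
  Proposal 1 vs Proposal 5: Proposal 1 wins 4–3.
  Proposal 1 vs Proposal 6: Proposal 6 wins 5–2.
  Proposal 5 vs Proposal 6: Proposal 6 wins 4–3.
Copeland scores (wins − losses):
  Proposal 8: 3 − 0 = 3
  Proposal 1: 1 − 2 = -1
  Proposal 5: 0 − 3 = -3
  Proposal 6: 2 − 1 = 1
Proposal 8 has the best Copeland score.

Proposal 8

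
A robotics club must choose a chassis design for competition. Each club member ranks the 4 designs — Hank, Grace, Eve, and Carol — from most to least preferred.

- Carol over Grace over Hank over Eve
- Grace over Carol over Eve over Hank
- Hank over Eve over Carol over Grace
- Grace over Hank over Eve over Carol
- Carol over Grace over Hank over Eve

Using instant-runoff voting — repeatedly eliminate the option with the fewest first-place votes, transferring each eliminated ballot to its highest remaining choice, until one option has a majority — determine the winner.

Carol

Round 1: Grace 2, Carol 2, Hank 1, Eve 0. Eve has the fewest and is eliminated.
Round 2: Grace 2, Carol 2, Hank 1. Hank has the fewest and is eliminated.
Round 3: Carol 3, Grace 2. Carol has a majority.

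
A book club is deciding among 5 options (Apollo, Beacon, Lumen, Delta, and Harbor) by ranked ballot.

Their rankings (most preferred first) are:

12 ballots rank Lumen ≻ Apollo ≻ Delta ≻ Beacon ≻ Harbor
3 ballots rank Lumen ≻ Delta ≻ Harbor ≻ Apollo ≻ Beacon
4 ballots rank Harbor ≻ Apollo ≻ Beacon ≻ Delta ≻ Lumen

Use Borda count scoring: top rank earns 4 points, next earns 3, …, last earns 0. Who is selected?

Borda scores:
  Apollo: 12·3 + 3·1 + 4·3 = 51
  Beacon: 12·1 + 3·0 + 4·2 = 20
  Lumen: 12·4 + 3·4 + 4·0 = 60
  Delta: 12·2 + 3·3 + 4·1 = 37
  Harbor: 12·0 + 3·2 + 4·4 = 22
Lumen has the highest total.

Lumen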